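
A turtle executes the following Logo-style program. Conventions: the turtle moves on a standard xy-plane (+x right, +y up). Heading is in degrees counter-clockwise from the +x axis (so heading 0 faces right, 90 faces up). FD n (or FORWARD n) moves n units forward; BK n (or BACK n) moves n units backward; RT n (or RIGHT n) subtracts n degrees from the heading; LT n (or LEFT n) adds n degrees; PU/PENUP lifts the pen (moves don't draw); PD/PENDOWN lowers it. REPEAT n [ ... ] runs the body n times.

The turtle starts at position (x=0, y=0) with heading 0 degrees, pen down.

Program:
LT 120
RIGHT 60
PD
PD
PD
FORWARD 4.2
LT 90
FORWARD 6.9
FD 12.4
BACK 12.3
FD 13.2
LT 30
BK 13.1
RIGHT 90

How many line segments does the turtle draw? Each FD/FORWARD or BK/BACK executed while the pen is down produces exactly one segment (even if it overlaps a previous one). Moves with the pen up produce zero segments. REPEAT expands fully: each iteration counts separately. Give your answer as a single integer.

Executing turtle program step by step:
Start: pos=(0,0), heading=0, pen down
LT 120: heading 0 -> 120
RT 60: heading 120 -> 60
PD: pen down
PD: pen down
PD: pen down
FD 4.2: (0,0) -> (2.1,3.637) [heading=60, draw]
LT 90: heading 60 -> 150
FD 6.9: (2.1,3.637) -> (-3.876,7.087) [heading=150, draw]
FD 12.4: (-3.876,7.087) -> (-14.614,13.287) [heading=150, draw]
BK 12.3: (-14.614,13.287) -> (-3.962,7.137) [heading=150, draw]
FD 13.2: (-3.962,7.137) -> (-15.394,13.737) [heading=150, draw]
LT 30: heading 150 -> 180
BK 13.1: (-15.394,13.737) -> (-2.294,13.737) [heading=180, draw]
RT 90: heading 180 -> 90
Final: pos=(-2.294,13.737), heading=90, 6 segment(s) drawn
Segments drawn: 6

Answer: 6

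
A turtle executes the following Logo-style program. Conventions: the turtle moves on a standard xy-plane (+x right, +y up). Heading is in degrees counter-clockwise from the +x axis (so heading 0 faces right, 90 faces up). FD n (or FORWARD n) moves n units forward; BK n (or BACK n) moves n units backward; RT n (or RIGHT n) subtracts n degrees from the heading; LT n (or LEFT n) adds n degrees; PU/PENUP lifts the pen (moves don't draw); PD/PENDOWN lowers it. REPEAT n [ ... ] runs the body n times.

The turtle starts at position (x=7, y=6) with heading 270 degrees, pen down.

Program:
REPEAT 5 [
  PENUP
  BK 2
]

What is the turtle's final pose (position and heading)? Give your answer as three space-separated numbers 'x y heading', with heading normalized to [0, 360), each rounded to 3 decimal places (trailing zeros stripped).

Answer: 7 16 270

Derivation:
Executing turtle program step by step:
Start: pos=(7,6), heading=270, pen down
REPEAT 5 [
  -- iteration 1/5 --
  PU: pen up
  BK 2: (7,6) -> (7,8) [heading=270, move]
  -- iteration 2/5 --
  PU: pen up
  BK 2: (7,8) -> (7,10) [heading=270, move]
  -- iteration 3/5 --
  PU: pen up
  BK 2: (7,10) -> (7,12) [heading=270, move]
  -- iteration 4/5 --
  PU: pen up
  BK 2: (7,12) -> (7,14) [heading=270, move]
  -- iteration 5/5 --
  PU: pen up
  BK 2: (7,14) -> (7,16) [heading=270, move]
]
Final: pos=(7,16), heading=270, 0 segment(s) drawn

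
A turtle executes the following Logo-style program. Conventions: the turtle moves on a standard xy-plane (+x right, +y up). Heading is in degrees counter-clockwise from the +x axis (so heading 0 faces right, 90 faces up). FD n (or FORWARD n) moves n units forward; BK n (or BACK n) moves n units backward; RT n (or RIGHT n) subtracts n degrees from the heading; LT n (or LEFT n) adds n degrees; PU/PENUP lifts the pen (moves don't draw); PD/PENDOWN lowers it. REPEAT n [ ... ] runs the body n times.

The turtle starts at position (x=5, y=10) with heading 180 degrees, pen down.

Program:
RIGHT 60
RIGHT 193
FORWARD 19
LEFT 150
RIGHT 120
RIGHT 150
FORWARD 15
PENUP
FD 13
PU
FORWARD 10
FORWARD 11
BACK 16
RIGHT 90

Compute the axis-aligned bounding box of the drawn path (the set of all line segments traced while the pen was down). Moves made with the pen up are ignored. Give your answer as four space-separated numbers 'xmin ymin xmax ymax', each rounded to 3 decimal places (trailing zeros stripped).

Answer: -4.06 -8.17 10.555 10

Derivation:
Executing turtle program step by step:
Start: pos=(5,10), heading=180, pen down
RT 60: heading 180 -> 120
RT 193: heading 120 -> 287
FD 19: (5,10) -> (10.555,-8.17) [heading=287, draw]
LT 150: heading 287 -> 77
RT 120: heading 77 -> 317
RT 150: heading 317 -> 167
FD 15: (10.555,-8.17) -> (-4.06,-4.796) [heading=167, draw]
PU: pen up
FD 13: (-4.06,-4.796) -> (-16.727,-1.871) [heading=167, move]
PU: pen up
FD 10: (-16.727,-1.871) -> (-26.471,0.378) [heading=167, move]
FD 11: (-26.471,0.378) -> (-37.189,2.853) [heading=167, move]
BK 16: (-37.189,2.853) -> (-21.599,-0.746) [heading=167, move]
RT 90: heading 167 -> 77
Final: pos=(-21.599,-0.746), heading=77, 2 segment(s) drawn

Segment endpoints: x in {-4.06, 5, 10.555}, y in {-8.17, -4.796, 10}
xmin=-4.06, ymin=-8.17, xmax=10.555, ymax=10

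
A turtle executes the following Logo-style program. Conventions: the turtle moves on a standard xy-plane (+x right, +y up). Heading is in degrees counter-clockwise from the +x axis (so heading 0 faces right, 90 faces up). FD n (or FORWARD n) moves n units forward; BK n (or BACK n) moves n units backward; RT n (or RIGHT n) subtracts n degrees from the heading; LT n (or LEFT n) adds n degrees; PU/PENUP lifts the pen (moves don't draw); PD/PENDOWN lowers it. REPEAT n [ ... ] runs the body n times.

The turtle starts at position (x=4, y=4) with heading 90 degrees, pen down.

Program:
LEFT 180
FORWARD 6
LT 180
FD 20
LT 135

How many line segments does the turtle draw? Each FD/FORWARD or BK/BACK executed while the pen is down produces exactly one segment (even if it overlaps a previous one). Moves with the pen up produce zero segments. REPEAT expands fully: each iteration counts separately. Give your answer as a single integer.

Answer: 2

Derivation:
Executing turtle program step by step:
Start: pos=(4,4), heading=90, pen down
LT 180: heading 90 -> 270
FD 6: (4,4) -> (4,-2) [heading=270, draw]
LT 180: heading 270 -> 90
FD 20: (4,-2) -> (4,18) [heading=90, draw]
LT 135: heading 90 -> 225
Final: pos=(4,18), heading=225, 2 segment(s) drawn
Segments drawn: 2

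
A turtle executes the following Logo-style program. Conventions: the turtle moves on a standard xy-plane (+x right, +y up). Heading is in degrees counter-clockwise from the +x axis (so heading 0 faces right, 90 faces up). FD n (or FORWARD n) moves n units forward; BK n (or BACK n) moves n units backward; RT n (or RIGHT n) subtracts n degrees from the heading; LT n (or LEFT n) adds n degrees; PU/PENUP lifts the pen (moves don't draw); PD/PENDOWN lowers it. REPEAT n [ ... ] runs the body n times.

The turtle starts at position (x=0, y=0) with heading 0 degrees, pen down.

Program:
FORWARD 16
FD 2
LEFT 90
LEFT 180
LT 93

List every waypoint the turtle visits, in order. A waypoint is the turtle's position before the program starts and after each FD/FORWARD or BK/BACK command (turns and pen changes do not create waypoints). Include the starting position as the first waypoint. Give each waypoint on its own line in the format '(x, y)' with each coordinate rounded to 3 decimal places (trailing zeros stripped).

Answer: (0, 0)
(16, 0)
(18, 0)

Derivation:
Executing turtle program step by step:
Start: pos=(0,0), heading=0, pen down
FD 16: (0,0) -> (16,0) [heading=0, draw]
FD 2: (16,0) -> (18,0) [heading=0, draw]
LT 90: heading 0 -> 90
LT 180: heading 90 -> 270
LT 93: heading 270 -> 3
Final: pos=(18,0), heading=3, 2 segment(s) drawn
Waypoints (3 total):
(0, 0)
(16, 0)
(18, 0)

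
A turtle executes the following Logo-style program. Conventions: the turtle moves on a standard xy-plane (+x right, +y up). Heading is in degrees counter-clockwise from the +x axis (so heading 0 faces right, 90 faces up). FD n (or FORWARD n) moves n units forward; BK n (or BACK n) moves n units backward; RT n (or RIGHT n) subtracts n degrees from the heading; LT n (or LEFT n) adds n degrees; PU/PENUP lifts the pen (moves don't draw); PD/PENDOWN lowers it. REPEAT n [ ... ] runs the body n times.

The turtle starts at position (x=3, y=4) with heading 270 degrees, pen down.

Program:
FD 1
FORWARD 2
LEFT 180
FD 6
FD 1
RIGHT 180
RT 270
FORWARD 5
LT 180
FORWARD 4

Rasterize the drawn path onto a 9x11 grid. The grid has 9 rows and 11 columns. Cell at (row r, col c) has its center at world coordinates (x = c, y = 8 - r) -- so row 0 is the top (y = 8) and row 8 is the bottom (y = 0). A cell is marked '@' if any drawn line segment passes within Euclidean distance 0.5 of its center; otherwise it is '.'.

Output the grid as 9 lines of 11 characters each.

Segment 0: (3,4) -> (3,3)
Segment 1: (3,3) -> (3,1)
Segment 2: (3,1) -> (3,7)
Segment 3: (3,7) -> (3,8)
Segment 4: (3,8) -> (8,8)
Segment 5: (8,8) -> (4,8)

Answer: ...@@@@@@..
...@.......
...@.......
...@.......
...@.......
...@.......
...@.......
...@.......
...........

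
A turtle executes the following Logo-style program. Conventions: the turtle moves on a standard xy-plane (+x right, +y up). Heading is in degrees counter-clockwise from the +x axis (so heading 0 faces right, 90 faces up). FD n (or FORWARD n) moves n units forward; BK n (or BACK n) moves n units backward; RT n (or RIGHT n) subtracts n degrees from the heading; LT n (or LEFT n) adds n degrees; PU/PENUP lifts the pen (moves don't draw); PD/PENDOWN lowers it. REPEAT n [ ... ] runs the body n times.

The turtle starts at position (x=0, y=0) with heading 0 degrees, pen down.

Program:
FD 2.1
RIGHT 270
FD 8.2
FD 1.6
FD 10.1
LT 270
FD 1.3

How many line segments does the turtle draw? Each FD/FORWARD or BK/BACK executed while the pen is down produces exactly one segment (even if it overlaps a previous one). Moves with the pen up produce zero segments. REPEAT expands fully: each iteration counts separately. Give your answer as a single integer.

Answer: 5

Derivation:
Executing turtle program step by step:
Start: pos=(0,0), heading=0, pen down
FD 2.1: (0,0) -> (2.1,0) [heading=0, draw]
RT 270: heading 0 -> 90
FD 8.2: (2.1,0) -> (2.1,8.2) [heading=90, draw]
FD 1.6: (2.1,8.2) -> (2.1,9.8) [heading=90, draw]
FD 10.1: (2.1,9.8) -> (2.1,19.9) [heading=90, draw]
LT 270: heading 90 -> 0
FD 1.3: (2.1,19.9) -> (3.4,19.9) [heading=0, draw]
Final: pos=(3.4,19.9), heading=0, 5 segment(s) drawn
Segments drawn: 5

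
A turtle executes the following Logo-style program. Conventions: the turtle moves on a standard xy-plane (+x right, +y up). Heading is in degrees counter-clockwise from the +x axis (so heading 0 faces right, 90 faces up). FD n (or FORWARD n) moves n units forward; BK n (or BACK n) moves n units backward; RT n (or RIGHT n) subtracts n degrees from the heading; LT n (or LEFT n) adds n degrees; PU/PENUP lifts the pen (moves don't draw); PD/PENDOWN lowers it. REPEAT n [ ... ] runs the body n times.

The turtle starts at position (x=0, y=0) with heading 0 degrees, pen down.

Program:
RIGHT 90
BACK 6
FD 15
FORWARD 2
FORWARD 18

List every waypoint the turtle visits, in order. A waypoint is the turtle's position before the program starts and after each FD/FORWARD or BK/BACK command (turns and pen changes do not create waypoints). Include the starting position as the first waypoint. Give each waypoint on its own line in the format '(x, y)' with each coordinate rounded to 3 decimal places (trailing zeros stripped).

Executing turtle program step by step:
Start: pos=(0,0), heading=0, pen down
RT 90: heading 0 -> 270
BK 6: (0,0) -> (0,6) [heading=270, draw]
FD 15: (0,6) -> (0,-9) [heading=270, draw]
FD 2: (0,-9) -> (0,-11) [heading=270, draw]
FD 18: (0,-11) -> (0,-29) [heading=270, draw]
Final: pos=(0,-29), heading=270, 4 segment(s) drawn
Waypoints (5 total):
(0, 0)
(0, 6)
(0, -9)
(0, -11)
(0, -29)

Answer: (0, 0)
(0, 6)
(0, -9)
(0, -11)
(0, -29)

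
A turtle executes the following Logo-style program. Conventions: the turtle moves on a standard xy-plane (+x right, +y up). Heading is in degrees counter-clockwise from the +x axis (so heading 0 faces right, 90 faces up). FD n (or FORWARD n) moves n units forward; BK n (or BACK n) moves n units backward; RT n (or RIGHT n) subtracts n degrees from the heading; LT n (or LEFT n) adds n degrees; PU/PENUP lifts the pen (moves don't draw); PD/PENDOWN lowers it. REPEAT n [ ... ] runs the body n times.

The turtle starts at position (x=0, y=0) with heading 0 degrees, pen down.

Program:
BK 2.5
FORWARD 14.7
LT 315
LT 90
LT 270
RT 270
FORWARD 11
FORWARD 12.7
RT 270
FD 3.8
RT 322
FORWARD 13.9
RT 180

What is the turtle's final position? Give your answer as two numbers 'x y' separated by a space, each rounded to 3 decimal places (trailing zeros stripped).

Executing turtle program step by step:
Start: pos=(0,0), heading=0, pen down
BK 2.5: (0,0) -> (-2.5,0) [heading=0, draw]
FD 14.7: (-2.5,0) -> (12.2,0) [heading=0, draw]
LT 315: heading 0 -> 315
LT 90: heading 315 -> 45
LT 270: heading 45 -> 315
RT 270: heading 315 -> 45
FD 11: (12.2,0) -> (19.978,7.778) [heading=45, draw]
FD 12.7: (19.978,7.778) -> (28.958,16.758) [heading=45, draw]
RT 270: heading 45 -> 135
FD 3.8: (28.958,16.758) -> (26.271,19.445) [heading=135, draw]
RT 322: heading 135 -> 173
FD 13.9: (26.271,19.445) -> (12.475,21.139) [heading=173, draw]
RT 180: heading 173 -> 353
Final: pos=(12.475,21.139), heading=353, 6 segment(s) drawn

Answer: 12.475 21.139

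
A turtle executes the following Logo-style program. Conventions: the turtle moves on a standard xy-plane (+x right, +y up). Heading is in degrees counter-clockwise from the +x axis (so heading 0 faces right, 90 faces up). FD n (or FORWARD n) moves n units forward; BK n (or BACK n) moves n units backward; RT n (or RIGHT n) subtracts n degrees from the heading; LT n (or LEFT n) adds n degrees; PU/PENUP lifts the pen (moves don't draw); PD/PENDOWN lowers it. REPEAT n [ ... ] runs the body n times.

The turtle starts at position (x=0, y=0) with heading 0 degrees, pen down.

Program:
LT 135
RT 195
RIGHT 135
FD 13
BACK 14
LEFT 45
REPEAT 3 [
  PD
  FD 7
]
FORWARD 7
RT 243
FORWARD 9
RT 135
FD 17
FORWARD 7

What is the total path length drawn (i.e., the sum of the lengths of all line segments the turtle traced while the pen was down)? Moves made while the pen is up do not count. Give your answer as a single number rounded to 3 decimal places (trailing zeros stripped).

Answer: 88

Derivation:
Executing turtle program step by step:
Start: pos=(0,0), heading=0, pen down
LT 135: heading 0 -> 135
RT 195: heading 135 -> 300
RT 135: heading 300 -> 165
FD 13: (0,0) -> (-12.557,3.365) [heading=165, draw]
BK 14: (-12.557,3.365) -> (0.966,-0.259) [heading=165, draw]
LT 45: heading 165 -> 210
REPEAT 3 [
  -- iteration 1/3 --
  PD: pen down
  FD 7: (0.966,-0.259) -> (-5.096,-3.759) [heading=210, draw]
  -- iteration 2/3 --
  PD: pen down
  FD 7: (-5.096,-3.759) -> (-11.158,-7.259) [heading=210, draw]
  -- iteration 3/3 --
  PD: pen down
  FD 7: (-11.158,-7.259) -> (-17.221,-10.759) [heading=210, draw]
]
FD 7: (-17.221,-10.759) -> (-23.283,-14.259) [heading=210, draw]
RT 243: heading 210 -> 327
FD 9: (-23.283,-14.259) -> (-15.735,-19.161) [heading=327, draw]
RT 135: heading 327 -> 192
FD 17: (-15.735,-19.161) -> (-32.363,-22.695) [heading=192, draw]
FD 7: (-32.363,-22.695) -> (-39.21,-24.15) [heading=192, draw]
Final: pos=(-39.21,-24.15), heading=192, 9 segment(s) drawn

Segment lengths:
  seg 1: (0,0) -> (-12.557,3.365), length = 13
  seg 2: (-12.557,3.365) -> (0.966,-0.259), length = 14
  seg 3: (0.966,-0.259) -> (-5.096,-3.759), length = 7
  seg 4: (-5.096,-3.759) -> (-11.158,-7.259), length = 7
  seg 5: (-11.158,-7.259) -> (-17.221,-10.759), length = 7
  seg 6: (-17.221,-10.759) -> (-23.283,-14.259), length = 7
  seg 7: (-23.283,-14.259) -> (-15.735,-19.161), length = 9
  seg 8: (-15.735,-19.161) -> (-32.363,-22.695), length = 17
  seg 9: (-32.363,-22.695) -> (-39.21,-24.15), length = 7
Total = 88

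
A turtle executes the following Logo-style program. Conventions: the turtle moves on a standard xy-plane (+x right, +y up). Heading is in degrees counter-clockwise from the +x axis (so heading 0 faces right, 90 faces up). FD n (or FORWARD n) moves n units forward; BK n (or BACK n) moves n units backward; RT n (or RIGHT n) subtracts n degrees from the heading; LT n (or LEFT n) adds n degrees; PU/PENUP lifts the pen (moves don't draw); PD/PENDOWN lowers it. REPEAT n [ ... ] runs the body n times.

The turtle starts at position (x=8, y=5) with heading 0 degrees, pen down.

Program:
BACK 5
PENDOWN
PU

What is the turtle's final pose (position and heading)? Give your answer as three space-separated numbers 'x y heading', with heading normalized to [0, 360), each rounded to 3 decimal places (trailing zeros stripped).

Answer: 3 5 0

Derivation:
Executing turtle program step by step:
Start: pos=(8,5), heading=0, pen down
BK 5: (8,5) -> (3,5) [heading=0, draw]
PD: pen down
PU: pen up
Final: pos=(3,5), heading=0, 1 segment(s) drawn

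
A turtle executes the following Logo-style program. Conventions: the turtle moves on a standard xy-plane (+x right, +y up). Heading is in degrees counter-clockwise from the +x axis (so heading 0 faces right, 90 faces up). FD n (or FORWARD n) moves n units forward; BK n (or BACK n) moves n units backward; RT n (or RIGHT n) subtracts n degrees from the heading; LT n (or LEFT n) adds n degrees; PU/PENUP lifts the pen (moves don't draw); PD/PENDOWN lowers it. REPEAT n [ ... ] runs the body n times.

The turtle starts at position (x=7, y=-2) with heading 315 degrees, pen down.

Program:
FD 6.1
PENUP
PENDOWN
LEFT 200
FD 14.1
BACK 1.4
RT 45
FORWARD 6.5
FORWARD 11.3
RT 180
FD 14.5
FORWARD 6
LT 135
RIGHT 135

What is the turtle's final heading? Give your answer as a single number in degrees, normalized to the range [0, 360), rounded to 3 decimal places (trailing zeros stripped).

Answer: 290

Derivation:
Executing turtle program step by step:
Start: pos=(7,-2), heading=315, pen down
FD 6.1: (7,-2) -> (11.313,-6.313) [heading=315, draw]
PU: pen up
PD: pen down
LT 200: heading 315 -> 155
FD 14.1: (11.313,-6.313) -> (-1.466,-0.354) [heading=155, draw]
BK 1.4: (-1.466,-0.354) -> (-0.197,-0.946) [heading=155, draw]
RT 45: heading 155 -> 110
FD 6.5: (-0.197,-0.946) -> (-2.42,5.162) [heading=110, draw]
FD 11.3: (-2.42,5.162) -> (-6.285,15.78) [heading=110, draw]
RT 180: heading 110 -> 290
FD 14.5: (-6.285,15.78) -> (-1.325,2.155) [heading=290, draw]
FD 6: (-1.325,2.155) -> (0.727,-3.483) [heading=290, draw]
LT 135: heading 290 -> 65
RT 135: heading 65 -> 290
Final: pos=(0.727,-3.483), heading=290, 7 segment(s) drawn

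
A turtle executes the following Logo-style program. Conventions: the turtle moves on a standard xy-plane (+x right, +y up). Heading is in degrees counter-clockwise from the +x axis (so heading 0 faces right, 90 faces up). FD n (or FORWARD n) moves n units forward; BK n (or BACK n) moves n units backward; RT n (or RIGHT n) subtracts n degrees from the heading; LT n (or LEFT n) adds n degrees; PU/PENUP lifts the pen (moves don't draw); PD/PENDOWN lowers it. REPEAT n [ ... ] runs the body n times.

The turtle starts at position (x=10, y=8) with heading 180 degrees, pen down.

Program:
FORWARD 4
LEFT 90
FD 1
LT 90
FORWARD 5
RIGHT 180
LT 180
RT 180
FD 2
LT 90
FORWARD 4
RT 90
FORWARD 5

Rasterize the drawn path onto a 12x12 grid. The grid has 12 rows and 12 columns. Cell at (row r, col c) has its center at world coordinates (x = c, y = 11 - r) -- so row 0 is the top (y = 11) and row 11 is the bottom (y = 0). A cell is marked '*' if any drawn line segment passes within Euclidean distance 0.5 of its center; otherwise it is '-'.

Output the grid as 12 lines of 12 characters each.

Answer: ------------
------------
------------
------*****-
------******
---------*--
---------*--
---------*--
----******--
------------
------------
------------

Derivation:
Segment 0: (10,8) -> (6,8)
Segment 1: (6,8) -> (6,7)
Segment 2: (6,7) -> (11,7)
Segment 3: (11,7) -> (9,7)
Segment 4: (9,7) -> (9,3)
Segment 5: (9,3) -> (4,3)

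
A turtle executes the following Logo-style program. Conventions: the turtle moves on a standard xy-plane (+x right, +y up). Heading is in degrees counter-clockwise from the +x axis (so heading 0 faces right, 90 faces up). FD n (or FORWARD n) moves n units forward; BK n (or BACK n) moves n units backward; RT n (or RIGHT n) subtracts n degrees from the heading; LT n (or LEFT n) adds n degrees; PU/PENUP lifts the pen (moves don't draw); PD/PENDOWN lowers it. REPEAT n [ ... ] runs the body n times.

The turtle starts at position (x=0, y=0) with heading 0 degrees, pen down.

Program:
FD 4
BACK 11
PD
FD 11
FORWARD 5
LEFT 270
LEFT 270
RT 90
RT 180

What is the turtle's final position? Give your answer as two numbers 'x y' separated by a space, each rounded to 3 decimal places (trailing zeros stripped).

Executing turtle program step by step:
Start: pos=(0,0), heading=0, pen down
FD 4: (0,0) -> (4,0) [heading=0, draw]
BK 11: (4,0) -> (-7,0) [heading=0, draw]
PD: pen down
FD 11: (-7,0) -> (4,0) [heading=0, draw]
FD 5: (4,0) -> (9,0) [heading=0, draw]
LT 270: heading 0 -> 270
LT 270: heading 270 -> 180
RT 90: heading 180 -> 90
RT 180: heading 90 -> 270
Final: pos=(9,0), heading=270, 4 segment(s) drawn

Answer: 9 0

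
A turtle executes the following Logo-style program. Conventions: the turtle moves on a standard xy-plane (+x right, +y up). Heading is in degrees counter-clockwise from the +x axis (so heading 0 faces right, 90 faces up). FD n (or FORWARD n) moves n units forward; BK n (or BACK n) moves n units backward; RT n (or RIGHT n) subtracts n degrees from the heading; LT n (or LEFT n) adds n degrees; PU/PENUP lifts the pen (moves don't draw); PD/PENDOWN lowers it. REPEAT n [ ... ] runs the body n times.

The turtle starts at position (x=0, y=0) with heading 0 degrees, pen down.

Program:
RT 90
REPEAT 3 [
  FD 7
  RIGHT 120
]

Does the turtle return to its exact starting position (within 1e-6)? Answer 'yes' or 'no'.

Executing turtle program step by step:
Start: pos=(0,0), heading=0, pen down
RT 90: heading 0 -> 270
REPEAT 3 [
  -- iteration 1/3 --
  FD 7: (0,0) -> (0,-7) [heading=270, draw]
  RT 120: heading 270 -> 150
  -- iteration 2/3 --
  FD 7: (0,-7) -> (-6.062,-3.5) [heading=150, draw]
  RT 120: heading 150 -> 30
  -- iteration 3/3 --
  FD 7: (-6.062,-3.5) -> (0,0) [heading=30, draw]
  RT 120: heading 30 -> 270
]
Final: pos=(0,0), heading=270, 3 segment(s) drawn

Start position: (0, 0)
Final position: (0, 0)
Distance = 0; < 1e-6 -> CLOSED

Answer: yes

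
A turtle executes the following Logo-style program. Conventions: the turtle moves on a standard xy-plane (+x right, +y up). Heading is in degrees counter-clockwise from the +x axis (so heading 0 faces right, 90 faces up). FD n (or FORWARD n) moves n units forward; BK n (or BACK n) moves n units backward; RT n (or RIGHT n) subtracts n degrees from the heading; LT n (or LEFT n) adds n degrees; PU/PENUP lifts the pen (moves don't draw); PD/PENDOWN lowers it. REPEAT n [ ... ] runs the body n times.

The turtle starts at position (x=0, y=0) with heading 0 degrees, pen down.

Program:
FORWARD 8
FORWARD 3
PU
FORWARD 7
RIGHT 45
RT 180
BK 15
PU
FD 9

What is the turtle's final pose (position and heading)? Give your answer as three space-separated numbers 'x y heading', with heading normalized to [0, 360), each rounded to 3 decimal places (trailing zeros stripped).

Answer: 22.243 -4.243 135

Derivation:
Executing turtle program step by step:
Start: pos=(0,0), heading=0, pen down
FD 8: (0,0) -> (8,0) [heading=0, draw]
FD 3: (8,0) -> (11,0) [heading=0, draw]
PU: pen up
FD 7: (11,0) -> (18,0) [heading=0, move]
RT 45: heading 0 -> 315
RT 180: heading 315 -> 135
BK 15: (18,0) -> (28.607,-10.607) [heading=135, move]
PU: pen up
FD 9: (28.607,-10.607) -> (22.243,-4.243) [heading=135, move]
Final: pos=(22.243,-4.243), heading=135, 2 segment(s) drawn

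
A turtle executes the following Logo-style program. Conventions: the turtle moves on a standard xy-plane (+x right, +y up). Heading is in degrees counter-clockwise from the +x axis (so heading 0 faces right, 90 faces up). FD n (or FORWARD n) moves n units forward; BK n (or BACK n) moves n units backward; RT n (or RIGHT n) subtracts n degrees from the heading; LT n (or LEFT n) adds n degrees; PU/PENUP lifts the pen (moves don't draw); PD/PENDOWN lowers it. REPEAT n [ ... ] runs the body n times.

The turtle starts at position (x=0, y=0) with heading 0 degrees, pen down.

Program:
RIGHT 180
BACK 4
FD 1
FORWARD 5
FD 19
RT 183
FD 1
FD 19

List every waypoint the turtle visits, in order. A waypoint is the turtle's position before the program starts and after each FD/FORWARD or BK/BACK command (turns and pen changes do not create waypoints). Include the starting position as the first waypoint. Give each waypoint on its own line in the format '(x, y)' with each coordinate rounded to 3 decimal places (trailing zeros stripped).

Executing turtle program step by step:
Start: pos=(0,0), heading=0, pen down
RT 180: heading 0 -> 180
BK 4: (0,0) -> (4,0) [heading=180, draw]
FD 1: (4,0) -> (3,0) [heading=180, draw]
FD 5: (3,0) -> (-2,0) [heading=180, draw]
FD 19: (-2,0) -> (-21,0) [heading=180, draw]
RT 183: heading 180 -> 357
FD 1: (-21,0) -> (-20.001,-0.052) [heading=357, draw]
FD 19: (-20.001,-0.052) -> (-1.027,-1.047) [heading=357, draw]
Final: pos=(-1.027,-1.047), heading=357, 6 segment(s) drawn
Waypoints (7 total):
(0, 0)
(4, 0)
(3, 0)
(-2, 0)
(-21, 0)
(-20.001, -0.052)
(-1.027, -1.047)

Answer: (0, 0)
(4, 0)
(3, 0)
(-2, 0)
(-21, 0)
(-20.001, -0.052)
(-1.027, -1.047)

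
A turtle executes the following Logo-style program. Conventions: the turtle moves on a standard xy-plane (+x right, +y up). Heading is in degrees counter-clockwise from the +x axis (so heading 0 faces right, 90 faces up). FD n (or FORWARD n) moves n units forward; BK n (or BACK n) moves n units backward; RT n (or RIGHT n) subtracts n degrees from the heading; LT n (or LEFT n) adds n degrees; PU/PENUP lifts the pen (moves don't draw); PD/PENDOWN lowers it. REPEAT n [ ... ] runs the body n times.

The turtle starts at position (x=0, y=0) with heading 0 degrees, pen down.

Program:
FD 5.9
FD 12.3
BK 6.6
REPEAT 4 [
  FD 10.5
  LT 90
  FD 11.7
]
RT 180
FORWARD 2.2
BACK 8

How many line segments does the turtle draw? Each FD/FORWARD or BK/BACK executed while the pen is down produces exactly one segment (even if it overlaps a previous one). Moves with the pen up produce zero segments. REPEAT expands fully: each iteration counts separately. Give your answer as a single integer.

Executing turtle program step by step:
Start: pos=(0,0), heading=0, pen down
FD 5.9: (0,0) -> (5.9,0) [heading=0, draw]
FD 12.3: (5.9,0) -> (18.2,0) [heading=0, draw]
BK 6.6: (18.2,0) -> (11.6,0) [heading=0, draw]
REPEAT 4 [
  -- iteration 1/4 --
  FD 10.5: (11.6,0) -> (22.1,0) [heading=0, draw]
  LT 90: heading 0 -> 90
  FD 11.7: (22.1,0) -> (22.1,11.7) [heading=90, draw]
  -- iteration 2/4 --
  FD 10.5: (22.1,11.7) -> (22.1,22.2) [heading=90, draw]
  LT 90: heading 90 -> 180
  FD 11.7: (22.1,22.2) -> (10.4,22.2) [heading=180, draw]
  -- iteration 3/4 --
  FD 10.5: (10.4,22.2) -> (-0.1,22.2) [heading=180, draw]
  LT 90: heading 180 -> 270
  FD 11.7: (-0.1,22.2) -> (-0.1,10.5) [heading=270, draw]
  -- iteration 4/4 --
  FD 10.5: (-0.1,10.5) -> (-0.1,0) [heading=270, draw]
  LT 90: heading 270 -> 0
  FD 11.7: (-0.1,0) -> (11.6,0) [heading=0, draw]
]
RT 180: heading 0 -> 180
FD 2.2: (11.6,0) -> (9.4,0) [heading=180, draw]
BK 8: (9.4,0) -> (17.4,0) [heading=180, draw]
Final: pos=(17.4,0), heading=180, 13 segment(s) drawn
Segments drawn: 13

Answer: 13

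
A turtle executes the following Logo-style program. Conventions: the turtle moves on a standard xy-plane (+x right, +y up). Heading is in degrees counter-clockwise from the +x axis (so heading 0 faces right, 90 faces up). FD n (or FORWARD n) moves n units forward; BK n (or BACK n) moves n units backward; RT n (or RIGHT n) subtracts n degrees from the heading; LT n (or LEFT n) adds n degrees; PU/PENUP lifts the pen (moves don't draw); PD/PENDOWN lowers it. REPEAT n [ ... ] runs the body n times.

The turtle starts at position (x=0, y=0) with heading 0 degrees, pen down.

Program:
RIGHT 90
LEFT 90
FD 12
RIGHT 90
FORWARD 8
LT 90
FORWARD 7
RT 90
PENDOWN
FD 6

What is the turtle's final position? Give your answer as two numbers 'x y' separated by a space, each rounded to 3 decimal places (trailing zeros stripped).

Answer: 19 -14

Derivation:
Executing turtle program step by step:
Start: pos=(0,0), heading=0, pen down
RT 90: heading 0 -> 270
LT 90: heading 270 -> 0
FD 12: (0,0) -> (12,0) [heading=0, draw]
RT 90: heading 0 -> 270
FD 8: (12,0) -> (12,-8) [heading=270, draw]
LT 90: heading 270 -> 0
FD 7: (12,-8) -> (19,-8) [heading=0, draw]
RT 90: heading 0 -> 270
PD: pen down
FD 6: (19,-8) -> (19,-14) [heading=270, draw]
Final: pos=(19,-14), heading=270, 4 segment(s) drawn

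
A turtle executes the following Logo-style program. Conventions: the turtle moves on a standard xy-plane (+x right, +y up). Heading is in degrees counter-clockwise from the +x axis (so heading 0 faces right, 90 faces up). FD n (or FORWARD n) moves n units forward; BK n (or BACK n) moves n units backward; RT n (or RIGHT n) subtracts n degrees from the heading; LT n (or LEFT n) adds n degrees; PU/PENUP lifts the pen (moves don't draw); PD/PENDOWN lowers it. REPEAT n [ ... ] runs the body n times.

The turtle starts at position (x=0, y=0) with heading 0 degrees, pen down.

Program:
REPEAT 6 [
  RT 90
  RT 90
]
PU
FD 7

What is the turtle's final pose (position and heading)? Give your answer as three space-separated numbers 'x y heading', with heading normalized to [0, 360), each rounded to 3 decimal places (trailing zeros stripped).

Answer: 7 0 0

Derivation:
Executing turtle program step by step:
Start: pos=(0,0), heading=0, pen down
REPEAT 6 [
  -- iteration 1/6 --
  RT 90: heading 0 -> 270
  RT 90: heading 270 -> 180
  -- iteration 2/6 --
  RT 90: heading 180 -> 90
  RT 90: heading 90 -> 0
  -- iteration 3/6 --
  RT 90: heading 0 -> 270
  RT 90: heading 270 -> 180
  -- iteration 4/6 --
  RT 90: heading 180 -> 90
  RT 90: heading 90 -> 0
  -- iteration 5/6 --
  RT 90: heading 0 -> 270
  RT 90: heading 270 -> 180
  -- iteration 6/6 --
  RT 90: heading 180 -> 90
  RT 90: heading 90 -> 0
]
PU: pen up
FD 7: (0,0) -> (7,0) [heading=0, move]
Final: pos=(7,0), heading=0, 0 segment(s) drawn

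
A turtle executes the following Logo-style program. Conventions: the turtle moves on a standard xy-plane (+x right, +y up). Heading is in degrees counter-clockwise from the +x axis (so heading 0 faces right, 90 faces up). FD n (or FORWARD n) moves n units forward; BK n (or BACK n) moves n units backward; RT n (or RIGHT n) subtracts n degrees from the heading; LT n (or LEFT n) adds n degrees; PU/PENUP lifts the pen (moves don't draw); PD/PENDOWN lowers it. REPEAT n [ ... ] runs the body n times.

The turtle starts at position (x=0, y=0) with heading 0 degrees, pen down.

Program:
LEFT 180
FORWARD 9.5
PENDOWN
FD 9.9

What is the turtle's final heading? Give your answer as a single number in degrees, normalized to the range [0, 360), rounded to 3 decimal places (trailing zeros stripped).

Executing turtle program step by step:
Start: pos=(0,0), heading=0, pen down
LT 180: heading 0 -> 180
FD 9.5: (0,0) -> (-9.5,0) [heading=180, draw]
PD: pen down
FD 9.9: (-9.5,0) -> (-19.4,0) [heading=180, draw]
Final: pos=(-19.4,0), heading=180, 2 segment(s) drawn

Answer: 180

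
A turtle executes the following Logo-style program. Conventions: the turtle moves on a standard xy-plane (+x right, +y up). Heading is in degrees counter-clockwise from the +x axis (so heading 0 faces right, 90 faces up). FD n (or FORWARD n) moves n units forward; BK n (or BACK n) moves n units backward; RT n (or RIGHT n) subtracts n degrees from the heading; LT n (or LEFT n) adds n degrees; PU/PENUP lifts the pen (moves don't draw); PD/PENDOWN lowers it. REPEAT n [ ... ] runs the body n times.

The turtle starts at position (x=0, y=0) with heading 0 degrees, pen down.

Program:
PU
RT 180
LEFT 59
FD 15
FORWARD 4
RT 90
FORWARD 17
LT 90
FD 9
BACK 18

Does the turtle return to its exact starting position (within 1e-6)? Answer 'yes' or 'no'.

Answer: no

Derivation:
Executing turtle program step by step:
Start: pos=(0,0), heading=0, pen down
PU: pen up
RT 180: heading 0 -> 180
LT 59: heading 180 -> 239
FD 15: (0,0) -> (-7.726,-12.858) [heading=239, move]
FD 4: (-7.726,-12.858) -> (-9.786,-16.286) [heading=239, move]
RT 90: heading 239 -> 149
FD 17: (-9.786,-16.286) -> (-24.358,-7.531) [heading=149, move]
LT 90: heading 149 -> 239
FD 9: (-24.358,-7.531) -> (-28.993,-15.245) [heading=239, move]
BK 18: (-28.993,-15.245) -> (-19.722,0.184) [heading=239, move]
Final: pos=(-19.722,0.184), heading=239, 0 segment(s) drawn

Start position: (0, 0)
Final position: (-19.722, 0.184)
Distance = 19.723; >= 1e-6 -> NOT closed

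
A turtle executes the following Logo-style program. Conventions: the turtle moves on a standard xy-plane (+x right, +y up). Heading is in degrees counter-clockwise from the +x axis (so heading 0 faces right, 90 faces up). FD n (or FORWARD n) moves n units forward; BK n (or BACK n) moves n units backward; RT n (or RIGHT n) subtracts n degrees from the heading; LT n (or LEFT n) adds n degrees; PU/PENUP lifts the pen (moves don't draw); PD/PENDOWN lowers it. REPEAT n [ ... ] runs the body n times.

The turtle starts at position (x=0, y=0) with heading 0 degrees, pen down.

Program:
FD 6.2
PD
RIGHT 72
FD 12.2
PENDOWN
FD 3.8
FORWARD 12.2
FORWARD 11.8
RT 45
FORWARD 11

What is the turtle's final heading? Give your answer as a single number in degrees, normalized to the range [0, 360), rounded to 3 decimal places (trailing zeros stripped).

Answer: 243

Derivation:
Executing turtle program step by step:
Start: pos=(0,0), heading=0, pen down
FD 6.2: (0,0) -> (6.2,0) [heading=0, draw]
PD: pen down
RT 72: heading 0 -> 288
FD 12.2: (6.2,0) -> (9.97,-11.603) [heading=288, draw]
PD: pen down
FD 3.8: (9.97,-11.603) -> (11.144,-15.217) [heading=288, draw]
FD 12.2: (11.144,-15.217) -> (14.914,-26.82) [heading=288, draw]
FD 11.8: (14.914,-26.82) -> (18.561,-38.042) [heading=288, draw]
RT 45: heading 288 -> 243
FD 11: (18.561,-38.042) -> (13.567,-47.843) [heading=243, draw]
Final: pos=(13.567,-47.843), heading=243, 6 segment(s) drawn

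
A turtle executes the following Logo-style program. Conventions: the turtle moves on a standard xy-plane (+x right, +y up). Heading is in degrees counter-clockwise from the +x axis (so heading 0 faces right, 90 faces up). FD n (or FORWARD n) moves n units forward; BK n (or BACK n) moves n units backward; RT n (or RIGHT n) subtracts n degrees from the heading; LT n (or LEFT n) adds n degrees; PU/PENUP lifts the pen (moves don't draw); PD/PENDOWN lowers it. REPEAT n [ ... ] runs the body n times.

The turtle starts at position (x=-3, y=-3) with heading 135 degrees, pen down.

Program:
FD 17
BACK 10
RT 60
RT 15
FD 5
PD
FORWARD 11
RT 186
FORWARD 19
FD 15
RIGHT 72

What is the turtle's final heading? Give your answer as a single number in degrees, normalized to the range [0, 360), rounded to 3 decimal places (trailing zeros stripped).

Executing turtle program step by step:
Start: pos=(-3,-3), heading=135, pen down
FD 17: (-3,-3) -> (-15.021,9.021) [heading=135, draw]
BK 10: (-15.021,9.021) -> (-7.95,1.95) [heading=135, draw]
RT 60: heading 135 -> 75
RT 15: heading 75 -> 60
FD 5: (-7.95,1.95) -> (-5.45,6.28) [heading=60, draw]
PD: pen down
FD 11: (-5.45,6.28) -> (0.05,15.806) [heading=60, draw]
RT 186: heading 60 -> 234
FD 19: (0.05,15.806) -> (-11.118,0.435) [heading=234, draw]
FD 15: (-11.118,0.435) -> (-19.934,-11.7) [heading=234, draw]
RT 72: heading 234 -> 162
Final: pos=(-19.934,-11.7), heading=162, 6 segment(s) drawn

Answer: 162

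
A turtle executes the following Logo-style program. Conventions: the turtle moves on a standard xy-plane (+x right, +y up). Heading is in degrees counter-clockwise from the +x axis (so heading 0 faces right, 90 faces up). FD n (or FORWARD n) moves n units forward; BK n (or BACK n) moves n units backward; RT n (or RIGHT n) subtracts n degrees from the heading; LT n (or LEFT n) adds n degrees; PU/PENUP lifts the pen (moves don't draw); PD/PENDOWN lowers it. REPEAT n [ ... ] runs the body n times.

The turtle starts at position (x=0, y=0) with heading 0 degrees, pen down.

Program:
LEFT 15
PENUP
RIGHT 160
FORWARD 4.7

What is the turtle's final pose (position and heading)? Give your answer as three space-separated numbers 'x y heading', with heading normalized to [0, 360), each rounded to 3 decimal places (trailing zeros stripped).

Executing turtle program step by step:
Start: pos=(0,0), heading=0, pen down
LT 15: heading 0 -> 15
PU: pen up
RT 160: heading 15 -> 215
FD 4.7: (0,0) -> (-3.85,-2.696) [heading=215, move]
Final: pos=(-3.85,-2.696), heading=215, 0 segment(s) drawn

Answer: -3.85 -2.696 215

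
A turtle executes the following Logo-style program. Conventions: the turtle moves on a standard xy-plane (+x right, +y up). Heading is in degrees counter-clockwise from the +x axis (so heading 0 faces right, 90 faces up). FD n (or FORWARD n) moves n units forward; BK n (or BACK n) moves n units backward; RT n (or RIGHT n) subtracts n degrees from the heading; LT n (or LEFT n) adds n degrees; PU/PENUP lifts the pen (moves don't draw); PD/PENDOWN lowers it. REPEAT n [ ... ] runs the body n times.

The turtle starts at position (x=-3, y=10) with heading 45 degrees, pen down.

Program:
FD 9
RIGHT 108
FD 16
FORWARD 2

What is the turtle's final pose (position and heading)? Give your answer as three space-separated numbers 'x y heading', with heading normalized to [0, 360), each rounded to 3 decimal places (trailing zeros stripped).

Executing turtle program step by step:
Start: pos=(-3,10), heading=45, pen down
FD 9: (-3,10) -> (3.364,16.364) [heading=45, draw]
RT 108: heading 45 -> 297
FD 16: (3.364,16.364) -> (10.628,2.108) [heading=297, draw]
FD 2: (10.628,2.108) -> (11.536,0.326) [heading=297, draw]
Final: pos=(11.536,0.326), heading=297, 3 segment(s) drawn

Answer: 11.536 0.326 297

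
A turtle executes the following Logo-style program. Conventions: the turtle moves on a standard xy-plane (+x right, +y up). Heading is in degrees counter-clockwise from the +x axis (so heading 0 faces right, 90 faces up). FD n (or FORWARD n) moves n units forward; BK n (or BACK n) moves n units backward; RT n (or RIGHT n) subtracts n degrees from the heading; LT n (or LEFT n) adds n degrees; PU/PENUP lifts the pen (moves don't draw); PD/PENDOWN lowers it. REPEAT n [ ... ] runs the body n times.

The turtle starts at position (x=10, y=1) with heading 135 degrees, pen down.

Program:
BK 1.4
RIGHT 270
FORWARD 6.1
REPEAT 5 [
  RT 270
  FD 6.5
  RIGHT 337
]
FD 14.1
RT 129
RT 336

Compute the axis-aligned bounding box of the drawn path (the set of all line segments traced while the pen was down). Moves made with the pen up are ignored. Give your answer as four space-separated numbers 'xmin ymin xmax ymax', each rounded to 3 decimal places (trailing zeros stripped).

Executing turtle program step by step:
Start: pos=(10,1), heading=135, pen down
BK 1.4: (10,1) -> (10.99,0.01) [heading=135, draw]
RT 270: heading 135 -> 225
FD 6.1: (10.99,0.01) -> (6.677,-4.303) [heading=225, draw]
REPEAT 5 [
  -- iteration 1/5 --
  RT 270: heading 225 -> 315
  FD 6.5: (6.677,-4.303) -> (11.273,-8.899) [heading=315, draw]
  RT 337: heading 315 -> 338
  -- iteration 2/5 --
  RT 270: heading 338 -> 68
  FD 6.5: (11.273,-8.899) -> (13.708,-2.873) [heading=68, draw]
  RT 337: heading 68 -> 91
  -- iteration 3/5 --
  RT 270: heading 91 -> 181
  FD 6.5: (13.708,-2.873) -> (7.209,-2.986) [heading=181, draw]
  RT 337: heading 181 -> 204
  -- iteration 4/5 --
  RT 270: heading 204 -> 294
  FD 6.5: (7.209,-2.986) -> (9.853,-8.924) [heading=294, draw]
  RT 337: heading 294 -> 317
  -- iteration 5/5 --
  RT 270: heading 317 -> 47
  FD 6.5: (9.853,-8.924) -> (14.286,-4.17) [heading=47, draw]
  RT 337: heading 47 -> 70
]
FD 14.1: (14.286,-4.17) -> (19.108,9.079) [heading=70, draw]
RT 129: heading 70 -> 301
RT 336: heading 301 -> 325
Final: pos=(19.108,9.079), heading=325, 8 segment(s) drawn

Segment endpoints: x in {6.677, 7.209, 9.853, 10, 10.99, 11.273, 13.708, 14.286, 19.108}, y in {-8.924, -8.899, -4.303, -4.17, -2.986, -2.873, 0.01, 1, 9.079}
xmin=6.677, ymin=-8.924, xmax=19.108, ymax=9.079

Answer: 6.677 -8.924 19.108 9.079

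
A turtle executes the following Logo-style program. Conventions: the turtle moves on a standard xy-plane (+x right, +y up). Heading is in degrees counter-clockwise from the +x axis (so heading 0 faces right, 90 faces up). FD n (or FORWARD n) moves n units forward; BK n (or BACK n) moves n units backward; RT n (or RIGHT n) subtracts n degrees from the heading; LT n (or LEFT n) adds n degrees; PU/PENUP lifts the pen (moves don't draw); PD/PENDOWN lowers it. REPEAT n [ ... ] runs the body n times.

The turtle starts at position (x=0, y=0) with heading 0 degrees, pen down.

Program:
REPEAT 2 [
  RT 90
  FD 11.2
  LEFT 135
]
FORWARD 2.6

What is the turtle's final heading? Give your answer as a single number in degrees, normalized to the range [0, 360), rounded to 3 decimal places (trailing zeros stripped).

Answer: 90

Derivation:
Executing turtle program step by step:
Start: pos=(0,0), heading=0, pen down
REPEAT 2 [
  -- iteration 1/2 --
  RT 90: heading 0 -> 270
  FD 11.2: (0,0) -> (0,-11.2) [heading=270, draw]
  LT 135: heading 270 -> 45
  -- iteration 2/2 --
  RT 90: heading 45 -> 315
  FD 11.2: (0,-11.2) -> (7.92,-19.12) [heading=315, draw]
  LT 135: heading 315 -> 90
]
FD 2.6: (7.92,-19.12) -> (7.92,-16.52) [heading=90, draw]
Final: pos=(7.92,-16.52), heading=90, 3 segment(s) drawn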